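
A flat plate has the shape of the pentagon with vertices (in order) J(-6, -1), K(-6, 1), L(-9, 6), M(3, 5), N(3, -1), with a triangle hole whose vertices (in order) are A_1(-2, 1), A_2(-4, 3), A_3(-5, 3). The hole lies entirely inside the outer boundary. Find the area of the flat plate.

Outer boundary:
Apply Gauss's area formula: 2A = Σ (x_i·y_{i+1} − x_{i+1}·y_i), indices taken mod 5.
Σ = (-12) + (-27) + (-63) + (-18) + (-9) = -129
Area = |Σ|/2 = 64.5.
Hole:
Apply Gauss's area formula: 2A = Σ (x_i·y_{i+1} − x_{i+1}·y_i), indices taken mod 3.
Σ = (-2) + (3) + (1) = 2
Area = |Σ|/2 = 1.
Net area = 64.5 − 1 = 63.5.

63.5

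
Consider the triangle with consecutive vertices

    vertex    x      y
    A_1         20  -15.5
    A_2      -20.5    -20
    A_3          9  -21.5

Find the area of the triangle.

A_1→A_2: (20)(-20) − (-20.5)(-15.5) = -717.75
A_2→A_3: (-20.5)(-21.5) − (9)(-20) = 620.75
A_3→A_1: (9)(-15.5) − (20)(-21.5) = 290.5
Σ = 193.5
Area = |Σ|/2 = 96.75.

96.75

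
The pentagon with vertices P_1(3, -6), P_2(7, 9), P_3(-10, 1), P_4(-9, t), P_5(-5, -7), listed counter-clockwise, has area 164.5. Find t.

Write out the shoelace sum; only the two edges meeting at P_4 involve t:
2·Area = [((-10)·t − (-9)·1) + ((-9)·(-7) − (-5)·t)] + 217
       = -5·t + 289 = 329
⇒ t = -8.

-8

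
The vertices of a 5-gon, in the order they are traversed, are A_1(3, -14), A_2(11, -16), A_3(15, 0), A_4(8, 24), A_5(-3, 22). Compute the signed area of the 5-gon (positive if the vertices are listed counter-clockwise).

465

Σ = (106) + (240) + (360) + (248) + (-24) = 930
Signed area = Σ/2 = 465 (positive ⇒ counter-clockwise traversal).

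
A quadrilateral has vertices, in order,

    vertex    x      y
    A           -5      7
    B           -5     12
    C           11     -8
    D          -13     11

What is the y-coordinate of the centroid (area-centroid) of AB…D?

Apply the surveyor's formula. First the cross-terms c_i = x_i·y_{i+1} − x_{i+1}·y_i:
  -25, -92, 17, -36  ⇒  2A = -136, A = -68.
Then Σ (y_i + y_{i+1})·c_i = -1440, so ȳ = -1440 / (6·(-68)) = 60/17.

60/17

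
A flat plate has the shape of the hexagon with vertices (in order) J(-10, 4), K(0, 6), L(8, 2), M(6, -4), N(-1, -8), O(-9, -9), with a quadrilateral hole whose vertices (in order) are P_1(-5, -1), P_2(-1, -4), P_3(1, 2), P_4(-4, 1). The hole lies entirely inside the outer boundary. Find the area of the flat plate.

Outer boundary:
J→K: (-10)(6) − (0)(4) = -60
K→L: (0)(2) − (8)(6) = -48
L→M: (8)(-4) − (6)(2) = -44
M→N: (6)(-8) − (-1)(-4) = -52
N→O: (-1)(-9) − (-9)(-8) = -63
O→J: (-9)(4) − (-10)(-9) = -126
Σ = -393
Area = |Σ|/2 = 196.5.
Hole:
Apply the shoelace (surveyor's) formula: 2A = Σ (x_i·y_{i+1} − x_{i+1}·y_i), indices taken mod 4.
P_1→P_2: (-5)(-4) − (-1)(-1) = 19
P_2→P_3: (-1)(2) − (1)(-4) = 2
P_3→P_4: (1)(1) − (-4)(2) = 9
P_4→P_1: (-4)(-1) − (-5)(1) = 9
Σ = 39
Area = |Σ|/2 = 19.5.
Net area = 196.5 − 19.5 = 177.

177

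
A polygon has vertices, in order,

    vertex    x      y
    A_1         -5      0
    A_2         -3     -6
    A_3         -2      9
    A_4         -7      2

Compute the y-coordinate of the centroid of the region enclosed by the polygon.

Apply Gauss's area formula. First the cross-terms c_i = x_i·y_{i+1} − x_{i+1}·y_i:
  30, -39, 59, 10  ⇒  2A = 60, A = 30.
Then Σ (y_i + y_{i+1})·c_i = 372, so ȳ = 372 / (6·30) = 31/15.

31/15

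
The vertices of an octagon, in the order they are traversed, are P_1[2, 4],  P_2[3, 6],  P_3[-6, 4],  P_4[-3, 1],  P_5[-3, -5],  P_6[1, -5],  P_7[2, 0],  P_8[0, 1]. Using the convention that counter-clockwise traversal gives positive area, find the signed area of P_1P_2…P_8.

Apply the surveyor's formula: 2A = Σ (x_i·y_{i+1} − x_{i+1}·y_i), indices taken mod 8.
Σ = (0) + (48) + (6) + (18) + (20) + (10) + (2) + (-2) = 102
Signed area = Σ/2 = 51 (positive ⇒ counter-clockwise traversal).

51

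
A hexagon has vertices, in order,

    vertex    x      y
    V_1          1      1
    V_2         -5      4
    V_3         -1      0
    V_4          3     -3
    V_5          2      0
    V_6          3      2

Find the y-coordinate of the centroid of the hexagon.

Apply the shoelace (surveyor's) formula. First the cross-terms c_i = x_i·y_{i+1} − x_{i+1}·y_i:
  9, 4, 3, 6, 4, 1  ⇒  2A = 27, A = 13.5.
Then Σ (y_i + y_{i+1})·c_i = 45, so ȳ = 45 / (6·13.5) = 5/9.

5/9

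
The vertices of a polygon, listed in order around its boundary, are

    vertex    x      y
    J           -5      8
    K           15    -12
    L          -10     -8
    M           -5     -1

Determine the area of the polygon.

187.5

Cross-terms: -60, -240, -30, -45  ⇒  Σ = -375
Area = |Σ|/2 = 187.5.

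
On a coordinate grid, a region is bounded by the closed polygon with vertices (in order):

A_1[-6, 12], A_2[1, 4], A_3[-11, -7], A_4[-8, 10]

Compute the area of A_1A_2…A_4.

Σ = (-36) + (37) + (-166) + (-36) = -201
Area = |Σ|/2 = 100.5.

100.5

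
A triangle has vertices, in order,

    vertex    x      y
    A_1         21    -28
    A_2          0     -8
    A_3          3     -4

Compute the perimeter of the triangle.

64

|A_1A_2| = √((-21)² + (20)²) = √841 = 29
|A_2A_3| = √((3)² + (4)²) = √25 = 5
|A_3A_1| = √((18)² + (-24)²) = √900 = 30
Perimeter = 29 + 5 + 30 = 64.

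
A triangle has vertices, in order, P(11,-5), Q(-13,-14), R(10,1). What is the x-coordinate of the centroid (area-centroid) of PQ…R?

Apply the shoelace (surveyor's) formula. First the cross-terms c_i = x_i·y_{i+1} − x_{i+1}·y_i:
  -219, 127, -61  ⇒  2A = -153, A = -76.5.
Then Σ (x_i + x_{i+1})·c_i = -1224, so x̄ = -1224 / (6·(-76.5)) = 8/3.

8/3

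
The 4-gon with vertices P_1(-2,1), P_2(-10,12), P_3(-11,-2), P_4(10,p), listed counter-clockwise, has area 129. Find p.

Write out the shoelace sum; only the two edges meeting at P_4 involve p:
2·Area = [((-11)·p − 10·(-2)) + (10·1 − (-2)·p)] + 138
       = -9·p + 168 = 258
⇒ p = -10.

-10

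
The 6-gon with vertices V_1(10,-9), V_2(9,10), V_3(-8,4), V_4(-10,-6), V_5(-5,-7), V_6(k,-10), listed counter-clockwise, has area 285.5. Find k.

The doubled signed area Σ (x_i y_{i+1} − x_{i+1} y_i) is linear in k.
With k=0 it equals 575; the coefficient of k is -2 (from the two edges through V_6).
So -2·k + 575 = 2·285.5 = 571 ⇒ k = 2.

2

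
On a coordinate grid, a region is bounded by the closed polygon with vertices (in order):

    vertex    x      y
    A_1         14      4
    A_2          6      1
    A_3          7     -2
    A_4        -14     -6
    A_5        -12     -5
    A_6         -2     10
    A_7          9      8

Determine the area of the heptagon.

Apply the shoelace formula: 2A = Σ (x_i·y_{i+1} − x_{i+1}·y_i), indices taken mod 7.
Σ = (-10) + (-19) + (-70) + (-2) + (-130) + (-106) + (-76) = -413
Area = |Σ|/2 = 206.5.

206.5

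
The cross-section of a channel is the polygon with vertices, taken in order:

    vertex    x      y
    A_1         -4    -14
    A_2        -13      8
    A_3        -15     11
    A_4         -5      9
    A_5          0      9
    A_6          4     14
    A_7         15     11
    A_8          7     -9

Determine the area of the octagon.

A_1→A_2: (-4)(8) − (-13)(-14) = -214
A_2→A_3: (-13)(11) − (-15)(8) = -23
A_3→A_4: (-15)(9) − (-5)(11) = -80
A_4→A_5: (-5)(9) − (0)(9) = -45
A_5→A_6: (0)(14) − (4)(9) = -36
A_6→A_7: (4)(11) − (15)(14) = -166
A_7→A_8: (15)(-9) − (7)(11) = -212
A_8→A_1: (7)(-14) − (-4)(-9) = -134
Σ = -910
Area = |Σ|/2 = 455.

455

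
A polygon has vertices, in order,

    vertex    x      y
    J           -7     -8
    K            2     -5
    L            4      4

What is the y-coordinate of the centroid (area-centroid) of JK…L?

Apply the shoelace formula. First the cross-terms c_i = x_i·y_{i+1} − x_{i+1}·y_i:
  51, 28, -4  ⇒  2A = 75, A = 37.5.
Then Σ (y_i + y_{i+1})·c_i = -675, so ȳ = -675 / (6·37.5) = -3.

-3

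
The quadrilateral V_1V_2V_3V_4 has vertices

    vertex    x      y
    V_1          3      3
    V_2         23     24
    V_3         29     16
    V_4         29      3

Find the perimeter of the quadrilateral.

78

|V_1V_2| = √((20)² + (21)²) = √841 = 29
|V_2V_3| = √((6)² + (-8)²) = √100 = 10
|V_3V_4| = √((0)² + (-13)²) = √169 = 13
|V_4V_1| = √((-26)² + (0)²) = √676 = 26
Perimeter = 29 + 10 + 13 + 26 = 78.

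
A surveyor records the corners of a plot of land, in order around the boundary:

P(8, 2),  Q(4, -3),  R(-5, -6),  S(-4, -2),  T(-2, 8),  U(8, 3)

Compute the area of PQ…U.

99.5

Apply the shoelace formula: 2A = Σ (x_i·y_{i+1} − x_{i+1}·y_i), indices taken mod 6.
Σ = (-32) + (-39) + (-14) + (-36) + (-70) + (-8) = -199
Area = |Σ|/2 = 99.5.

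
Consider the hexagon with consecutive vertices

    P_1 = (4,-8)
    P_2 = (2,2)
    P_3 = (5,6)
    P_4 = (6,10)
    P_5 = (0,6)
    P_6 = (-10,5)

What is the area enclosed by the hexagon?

98

Σ = (24) + (2) + (14) + (36) + (60) + (60) = 196
Area = |Σ|/2 = 98.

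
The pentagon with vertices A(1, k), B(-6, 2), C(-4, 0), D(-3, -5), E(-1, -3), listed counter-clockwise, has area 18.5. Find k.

0

The doubled signed area Σ (x_i y_{i+1} − x_{i+1} y_i) is linear in k.
With k=0 it equals 37; the coefficient of k is 5 (from the two edges through A).
So 5·k + 37 = 2·18.5 = 37 ⇒ k = 0.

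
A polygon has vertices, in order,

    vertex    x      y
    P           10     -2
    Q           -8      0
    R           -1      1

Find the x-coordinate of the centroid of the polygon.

1/3

Apply Gauss's area formula. First the cross-terms c_i = x_i·y_{i+1} − x_{i+1}·y_i:
  -16, -8, -8  ⇒  2A = -32, A = -16.
Then Σ (x_i + x_{i+1})·c_i = -32, so x̄ = -32 / (6·(-16)) = 1/3.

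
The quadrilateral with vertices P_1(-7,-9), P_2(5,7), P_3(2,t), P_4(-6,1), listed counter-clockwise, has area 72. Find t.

The doubled signed area Σ (x_i y_{i+1} − x_{i+1} y_i) is linear in t.
With t=0 it equals 45; the coefficient of t is 11 (from the two edges through P_3).
So 11·t + 45 = 2·72 = 144 ⇒ t = 9.

9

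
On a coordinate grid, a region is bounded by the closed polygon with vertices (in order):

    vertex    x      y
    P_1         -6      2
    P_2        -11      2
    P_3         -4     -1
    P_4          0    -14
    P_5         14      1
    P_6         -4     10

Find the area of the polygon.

238.5

Apply the shoelace formula: 2A = Σ (x_i·y_{i+1} − x_{i+1}·y_i), indices taken mod 6.
Cross-terms: 10, 19, 56, 196, 144, 52  ⇒  Σ = 477
Area = |Σ|/2 = 238.5.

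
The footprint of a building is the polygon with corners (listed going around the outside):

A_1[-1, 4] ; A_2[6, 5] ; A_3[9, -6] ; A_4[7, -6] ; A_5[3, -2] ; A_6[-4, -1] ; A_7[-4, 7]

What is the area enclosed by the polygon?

85

Apply Gauss's area formula: 2A = Σ (x_i·y_{i+1} − x_{i+1}·y_i), indices taken mod 7.
A_1→A_2: (-1)(5) − (6)(4) = -29
A_2→A_3: (6)(-6) − (9)(5) = -81
A_3→A_4: (9)(-6) − (7)(-6) = -12
A_4→A_5: (7)(-2) − (3)(-6) = 4
A_5→A_6: (3)(-1) − (-4)(-2) = -11
A_6→A_7: (-4)(7) − (-4)(-1) = -32
A_7→A_1: (-4)(4) − (-1)(7) = -9
Σ = -170
Area = |Σ|/2 = 85.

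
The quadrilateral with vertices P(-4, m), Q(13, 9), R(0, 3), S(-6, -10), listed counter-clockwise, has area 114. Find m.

-13

Write out the shoelace sum; only the two edges meeting at P involve m:
2·Area = [((-6)·m − (-4)·(-10)) + ((-4)·9 − 13·m)] + 57
       = -19·m + -19 = 228
⇒ m = -13.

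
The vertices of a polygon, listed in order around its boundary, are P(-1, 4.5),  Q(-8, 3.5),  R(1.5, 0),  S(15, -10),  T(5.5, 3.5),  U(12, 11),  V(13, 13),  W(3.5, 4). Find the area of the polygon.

P→Q: (-1)(3.5) − (-8)(4.5) = 32.5
Q→R: (-8)(0) − (1.5)(3.5) = -5.25
R→S: (1.5)(-10) − (15)(0) = -15
S→T: (15)(3.5) − (5.5)(-10) = 107.5
T→U: (5.5)(11) − (12)(3.5) = 18.5
U→V: (12)(13) − (13)(11) = 13
V→W: (13)(4) − (3.5)(13) = 6.5
W→P: (3.5)(4.5) − (-1)(4) = 19.75
Σ = 177.5
Area = |Σ|/2 = 88.75.

88.75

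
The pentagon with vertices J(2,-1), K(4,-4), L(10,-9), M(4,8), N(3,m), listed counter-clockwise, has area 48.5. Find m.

4

Write out the shoelace sum; only the two edges meeting at N involve m:
2·Area = [(4·m − 3·8) + (3·(-1) − 2·m)] + 116
       = 2·m + 89 = 97
⇒ m = 4.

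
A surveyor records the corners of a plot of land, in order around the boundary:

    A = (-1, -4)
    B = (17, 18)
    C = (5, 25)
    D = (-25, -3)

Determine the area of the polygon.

Apply the shoelace (surveyor's) formula: 2A = Σ (x_i·y_{i+1} − x_{i+1}·y_i), indices taken mod 4.
Σ = (50) + (335) + (610) + (97) = 1092
Area = |Σ|/2 = 546.

546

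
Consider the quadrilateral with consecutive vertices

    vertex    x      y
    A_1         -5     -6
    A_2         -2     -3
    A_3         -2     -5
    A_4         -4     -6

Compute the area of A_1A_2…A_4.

Apply the shoelace (surveyor's) formula: 2A = Σ (x_i·y_{i+1} − x_{i+1}·y_i), indices taken mod 4.
A_1→A_2: (-5)(-3) − (-2)(-6) = 3
A_2→A_3: (-2)(-5) − (-2)(-3) = 4
A_3→A_4: (-2)(-6) − (-4)(-5) = -8
A_4→A_1: (-4)(-6) − (-5)(-6) = -6
Σ = -7
Area = |Σ|/2 = 3.5.

3.5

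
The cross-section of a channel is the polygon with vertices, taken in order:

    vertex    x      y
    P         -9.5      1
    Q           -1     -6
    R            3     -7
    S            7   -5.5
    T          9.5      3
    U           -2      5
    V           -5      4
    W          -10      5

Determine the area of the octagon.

155.875

Σ = (58) + (25) + (32.5) + (73.25) + (53.5) + (17) + (15) + (37.5) = 311.75
Area = |Σ|/2 = 155.875.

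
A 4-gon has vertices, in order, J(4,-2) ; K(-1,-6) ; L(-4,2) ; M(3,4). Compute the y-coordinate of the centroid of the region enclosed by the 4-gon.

Apply the shoelace formula. First the cross-terms c_i = x_i·y_{i+1} − x_{i+1}·y_i:
  -26, -26, -22, -22  ⇒  2A = -96, A = -48.
Then Σ (y_i + y_{i+1})·c_i = 136, so ȳ = 136 / (6·(-48)) = -17/36.

-17/36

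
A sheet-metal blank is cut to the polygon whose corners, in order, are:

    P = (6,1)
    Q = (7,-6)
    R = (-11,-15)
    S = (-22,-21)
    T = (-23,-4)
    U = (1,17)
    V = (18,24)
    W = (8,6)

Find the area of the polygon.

Apply the shoelace (surveyor's) formula: 2A = Σ (x_i·y_{i+1} − x_{i+1}·y_i), indices taken mod 8.
Σ = (-43) + (-171) + (-99) + (-395) + (-387) + (-282) + (-84) + (-28) = -1489
Area = |Σ|/2 = 744.5.

744.5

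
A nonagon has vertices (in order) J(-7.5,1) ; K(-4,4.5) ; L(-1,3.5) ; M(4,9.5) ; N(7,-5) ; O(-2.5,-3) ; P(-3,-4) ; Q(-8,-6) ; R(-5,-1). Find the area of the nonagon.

115.125

Σ = (-29.75) + (-9.5) + (-23.5) + (-86.5) + (-33.5) + (1) + (-14) + (-22) + (-12.5) = -230.25
Area = |Σ|/2 = 115.125.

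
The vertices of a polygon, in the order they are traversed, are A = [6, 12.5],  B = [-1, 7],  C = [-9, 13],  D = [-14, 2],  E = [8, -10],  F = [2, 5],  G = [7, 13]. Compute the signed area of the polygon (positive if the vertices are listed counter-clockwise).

226.5

Σ = (54.5) + (50) + (164) + (124) + (60) + (-9) + (9.5) = 453
Signed area = Σ/2 = 226.5 (positive ⇒ counter-clockwise traversal).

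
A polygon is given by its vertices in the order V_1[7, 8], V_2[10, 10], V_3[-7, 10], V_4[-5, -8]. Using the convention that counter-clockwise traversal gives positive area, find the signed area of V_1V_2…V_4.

Apply Gauss's area formula: 2A = Σ (x_i·y_{i+1} − x_{i+1}·y_i), indices taken mod 4.
V_1→V_2: (7)(10) − (10)(8) = -10
V_2→V_3: (10)(10) − (-7)(10) = 170
V_3→V_4: (-7)(-8) − (-5)(10) = 106
V_4→V_1: (-5)(8) − (7)(-8) = 16
Σ = 282
Signed area = Σ/2 = 141 (positive ⇒ counter-clockwise traversal).

141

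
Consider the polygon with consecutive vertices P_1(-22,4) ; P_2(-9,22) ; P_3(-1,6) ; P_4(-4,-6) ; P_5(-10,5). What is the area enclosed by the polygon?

Apply the shoelace formula: 2A = Σ (x_i·y_{i+1} − x_{i+1}·y_i), indices taken mod 5.
Σ = (-448) + (-32) + (30) + (-80) + (70) = -460
Area = |Σ|/2 = 230.

230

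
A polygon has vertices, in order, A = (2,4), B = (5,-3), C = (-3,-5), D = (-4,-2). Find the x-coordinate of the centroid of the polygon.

Apply the shoelace formula. First the cross-terms c_i = x_i·y_{i+1} − x_{i+1}·y_i:
  -26, -34, -14, -12  ⇒  2A = -86, A = -43.
Then Σ (x_i + x_{i+1})·c_i = -128, so x̄ = -128 / (6·(-43)) = 64/129.

64/129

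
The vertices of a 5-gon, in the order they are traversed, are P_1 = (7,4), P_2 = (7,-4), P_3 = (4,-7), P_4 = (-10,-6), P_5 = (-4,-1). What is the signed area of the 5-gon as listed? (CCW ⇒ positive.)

-103

Apply the surveyor's formula: 2A = Σ (x_i·y_{i+1} − x_{i+1}·y_i), indices taken mod 5.
P_1→P_2: (7)(-4) − (7)(4) = -56
P_2→P_3: (7)(-7) − (4)(-4) = -33
P_3→P_4: (4)(-6) − (-10)(-7) = -94
P_4→P_5: (-10)(-1) − (-4)(-6) = -14
P_5→P_1: (-4)(4) − (7)(-1) = -9
Σ = -206
Signed area = Σ/2 = -103 (negative ⇒ clockwise traversal).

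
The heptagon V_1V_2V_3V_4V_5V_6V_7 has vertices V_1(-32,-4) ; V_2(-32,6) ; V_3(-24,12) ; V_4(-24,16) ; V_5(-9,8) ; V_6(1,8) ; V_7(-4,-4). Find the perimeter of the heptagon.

92

|V_1V_2| = √((0)² + (10)²) = √100 = 10
|V_2V_3| = √((8)² + (6)²) = √100 = 10
|V_3V_4| = √((0)² + (4)²) = √16 = 4
|V_4V_5| = √((15)² + (-8)²) = √289 = 17
|V_5V_6| = √((10)² + (0)²) = √100 = 10
|V_6V_7| = √((-5)² + (-12)²) = √169 = 13
|V_7V_1| = √((-28)² + (0)²) = √784 = 28
Perimeter = 10 + 10 + 4 + 17 + 10 + 13 + 28 = 92.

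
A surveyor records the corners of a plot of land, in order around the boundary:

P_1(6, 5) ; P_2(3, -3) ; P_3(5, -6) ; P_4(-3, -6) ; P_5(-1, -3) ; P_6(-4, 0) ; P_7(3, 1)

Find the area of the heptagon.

Apply the shoelace formula: 2A = Σ (x_i·y_{i+1} − x_{i+1}·y_i), indices taken mod 7.
P_1→P_2: (6)(-3) − (3)(5) = -33
P_2→P_3: (3)(-6) − (5)(-3) = -3
P_3→P_4: (5)(-6) − (-3)(-6) = -48
P_4→P_5: (-3)(-3) − (-1)(-6) = 3
P_5→P_6: (-1)(0) − (-4)(-3) = -12
P_6→P_7: (-4)(1) − (3)(0) = -4
P_7→P_1: (3)(5) − (6)(1) = 9
Σ = -88
Area = |Σ|/2 = 44.

44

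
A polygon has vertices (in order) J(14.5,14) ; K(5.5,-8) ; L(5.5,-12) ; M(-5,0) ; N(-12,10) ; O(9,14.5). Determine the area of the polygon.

336.625

Apply the shoelace (surveyor's) formula: 2A = Σ (x_i·y_{i+1} − x_{i+1}·y_i), indices taken mod 6.
J→K: (14.5)(-8) − (5.5)(14) = -193
K→L: (5.5)(-12) − (5.5)(-8) = -22
L→M: (5.5)(0) − (-5)(-12) = -60
M→N: (-5)(10) − (-12)(0) = -50
N→O: (-12)(14.5) − (9)(10) = -264
O→J: (9)(14) − (14.5)(14.5) = -84.25
Σ = -673.25
Area = |Σ|/2 = 336.625.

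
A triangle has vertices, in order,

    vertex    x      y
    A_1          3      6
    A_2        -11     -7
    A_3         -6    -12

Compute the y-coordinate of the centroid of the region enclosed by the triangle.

-13/3

Apply the surveyor's formula. First the cross-terms c_i = x_i·y_{i+1} − x_{i+1}·y_i:
  45, 90, 0  ⇒  2A = 135, A = 67.5.
Then Σ (y_i + y_{i+1})·c_i = -1755, so ȳ = -1755 / (6·67.5) = -13/3.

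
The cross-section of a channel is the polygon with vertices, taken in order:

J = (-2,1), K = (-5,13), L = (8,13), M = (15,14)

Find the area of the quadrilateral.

115

Apply the shoelace formula: 2A = Σ (x_i·y_{i+1} − x_{i+1}·y_i), indices taken mod 4.
J→K: (-2)(13) − (-5)(1) = -21
K→L: (-5)(13) − (8)(13) = -169
L→M: (8)(14) − (15)(13) = -83
M→J: (15)(1) − (-2)(14) = 43
Σ = -230
Area = |Σ|/2 = 115.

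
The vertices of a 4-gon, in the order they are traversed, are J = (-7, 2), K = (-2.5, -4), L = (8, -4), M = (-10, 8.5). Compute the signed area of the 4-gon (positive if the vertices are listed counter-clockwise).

J→K: (-7)(-4) − (-2.5)(2) = 33
K→L: (-2.5)(-4) − (8)(-4) = 42
L→M: (8)(8.5) − (-10)(-4) = 28
M→J: (-10)(2) − (-7)(8.5) = 39.5
Σ = 142.5
Signed area = Σ/2 = 71.25 (positive ⇒ counter-clockwise traversal).

71.25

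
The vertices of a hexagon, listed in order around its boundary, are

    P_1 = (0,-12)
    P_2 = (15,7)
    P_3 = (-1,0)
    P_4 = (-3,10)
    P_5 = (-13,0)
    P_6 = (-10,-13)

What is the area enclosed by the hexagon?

Σ = (180) + (7) + (-10) + (130) + (169) + (120) = 596
Area = |Σ|/2 = 298.

298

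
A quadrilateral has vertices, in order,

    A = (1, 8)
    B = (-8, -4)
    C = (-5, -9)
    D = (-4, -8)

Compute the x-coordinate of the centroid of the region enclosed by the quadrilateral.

-265/69

Apply the shoelace (surveyor's) formula. First the cross-terms c_i = x_i·y_{i+1} − x_{i+1}·y_i:
  60, 52, 4, -24  ⇒  2A = 92, A = 46.
Then Σ (x_i + x_{i+1})·c_i = -1060, so x̄ = -1060 / (6·46) = -265/69.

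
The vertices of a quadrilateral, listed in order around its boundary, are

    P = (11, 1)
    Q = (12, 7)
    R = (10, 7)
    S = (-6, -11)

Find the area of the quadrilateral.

63

Apply Gauss's area formula: 2A = Σ (x_i·y_{i+1} − x_{i+1}·y_i), indices taken mod 4.
Σ = (65) + (14) + (-68) + (115) = 126
Area = |Σ|/2 = 63.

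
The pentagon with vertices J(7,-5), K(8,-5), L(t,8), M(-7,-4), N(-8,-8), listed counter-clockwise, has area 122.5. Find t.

The doubled signed area Σ (x_i y_{i+1} − x_{i+1} y_i) is linear in t.
With t=0 it equals 245; the coefficient of t is 1 (from the two edges through L).
So 1·t + 245 = 2·122.5 = 245 ⇒ t = 0.

0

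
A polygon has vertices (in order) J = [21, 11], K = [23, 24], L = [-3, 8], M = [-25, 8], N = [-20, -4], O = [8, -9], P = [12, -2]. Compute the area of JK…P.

710.5

Apply the shoelace (surveyor's) formula: 2A = Σ (x_i·y_{i+1} − x_{i+1}·y_i), indices taken mod 7.
Σ = (251) + (256) + (176) + (260) + (212) + (92) + (174) = 1421
Area = |Σ|/2 = 710.5.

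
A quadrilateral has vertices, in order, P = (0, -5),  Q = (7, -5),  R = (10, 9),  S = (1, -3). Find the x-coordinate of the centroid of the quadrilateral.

Apply Gauss's area formula. First the cross-terms c_i = x_i·y_{i+1} − x_{i+1}·y_i:
  35, 113, -39, -5  ⇒  2A = 104, A = 52.
Then Σ (x_i + x_{i+1})·c_i = 1732, so x̄ = 1732 / (6·52) = 433/78.

433/78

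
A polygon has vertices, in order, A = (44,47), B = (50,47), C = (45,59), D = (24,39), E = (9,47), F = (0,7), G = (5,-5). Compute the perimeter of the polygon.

184

|AB| = √((6)² + (0)²) = √36 = 6
|BC| = √((-5)² + (12)²) = √169 = 13
|CD| = √((-21)² + (-20)²) = √841 = 29
|DE| = √((-15)² + (8)²) = √289 = 17
|EF| = √((-9)² + (-40)²) = √1681 = 41
|FG| = √((5)² + (-12)²) = √169 = 13
|GA| = √((39)² + (52)²) = √4225 = 65
Perimeter = 6 + 13 + 29 + 17 + 41 + 13 + 65 = 184.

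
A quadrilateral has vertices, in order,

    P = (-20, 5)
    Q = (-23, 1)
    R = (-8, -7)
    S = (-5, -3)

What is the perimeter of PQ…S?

|PQ| = √((-3)² + (-4)²) = √25 = 5
|QR| = √((15)² + (-8)²) = √289 = 17
|RS| = √((3)² + (4)²) = √25 = 5
|SP| = √((-15)² + (8)²) = √289 = 17
Perimeter = 5 + 17 + 5 + 17 = 44.

44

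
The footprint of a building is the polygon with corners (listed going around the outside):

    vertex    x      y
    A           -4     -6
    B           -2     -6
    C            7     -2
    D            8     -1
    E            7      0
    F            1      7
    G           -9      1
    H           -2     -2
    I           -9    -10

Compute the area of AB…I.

111.5

Σ = (12) + (46) + (9) + (7) + (49) + (64) + (20) + (2) + (14) = 223
Area = |Σ|/2 = 111.5.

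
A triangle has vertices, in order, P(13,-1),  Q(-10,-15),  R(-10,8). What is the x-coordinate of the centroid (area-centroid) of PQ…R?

-7/3

Apply the shoelace (surveyor's) formula. First the cross-terms c_i = x_i·y_{i+1} − x_{i+1}·y_i:
  -205, -230, -94  ⇒  2A = -529, A = -264.5.
Then Σ (x_i + x_{i+1})·c_i = 3703, so x̄ = 3703 / (6·(-264.5)) = -7/3.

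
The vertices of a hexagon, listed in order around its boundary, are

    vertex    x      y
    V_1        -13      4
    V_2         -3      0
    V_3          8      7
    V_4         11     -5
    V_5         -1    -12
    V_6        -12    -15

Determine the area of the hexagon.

317.5

Apply the surveyor's formula: 2A = Σ (x_i·y_{i+1} − x_{i+1}·y_i), indices taken mod 6.
V_1→V_2: (-13)(0) − (-3)(4) = 12
V_2→V_3: (-3)(7) − (8)(0) = -21
V_3→V_4: (8)(-5) − (11)(7) = -117
V_4→V_5: (11)(-12) − (-1)(-5) = -137
V_5→V_6: (-1)(-15) − (-12)(-12) = -129
V_6→V_1: (-12)(4) − (-13)(-15) = -243
Σ = -635
Area = |Σ|/2 = 317.5.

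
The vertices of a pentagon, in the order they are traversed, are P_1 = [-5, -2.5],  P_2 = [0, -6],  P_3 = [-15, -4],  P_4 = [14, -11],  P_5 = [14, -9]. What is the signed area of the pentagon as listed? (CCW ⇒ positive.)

P_1→P_2: (-5)(-6) − (0)(-2.5) = 30
P_2→P_3: (0)(-4) − (-15)(-6) = -90
P_3→P_4: (-15)(-11) − (14)(-4) = 221
P_4→P_5: (14)(-9) − (14)(-11) = 28
P_5→P_1: (14)(-2.5) − (-5)(-9) = -80
Σ = 109
Signed area = Σ/2 = 54.5 (positive ⇒ counter-clockwise traversal).

54.5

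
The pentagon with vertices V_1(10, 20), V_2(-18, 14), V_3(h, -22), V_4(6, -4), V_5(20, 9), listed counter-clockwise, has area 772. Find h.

-4

The doubled signed area Σ (x_i y_{i+1} − x_{i+1} y_i) is linear in h.
With h=0 it equals 1472; the coefficient of h is -18 (from the two edges through V_3).
So -18·h + 1472 = 2·772 = 1544 ⇒ h = -4.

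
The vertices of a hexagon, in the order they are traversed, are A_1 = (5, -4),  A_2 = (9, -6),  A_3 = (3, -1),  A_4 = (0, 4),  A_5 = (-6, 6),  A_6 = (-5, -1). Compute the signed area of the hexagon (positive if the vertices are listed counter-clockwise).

56

Σ = (6) + (9) + (12) + (24) + (36) + (25) = 112
Signed area = Σ/2 = 56 (positive ⇒ counter-clockwise traversal).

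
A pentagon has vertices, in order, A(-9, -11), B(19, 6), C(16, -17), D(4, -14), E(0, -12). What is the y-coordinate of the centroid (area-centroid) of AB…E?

-689/96

Apply the surveyor's formula. First the cross-terms c_i = x_i·y_{i+1} − x_{i+1}·y_i:
  155, -419, -156, -48, -108  ⇒  2A = -576, A = -288.
Then Σ (y_i + y_{i+1})·c_i = 12402, so ȳ = 12402 / (6·(-288)) = -689/96.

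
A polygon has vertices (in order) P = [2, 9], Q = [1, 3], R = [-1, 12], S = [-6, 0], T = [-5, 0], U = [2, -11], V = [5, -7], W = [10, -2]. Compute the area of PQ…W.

167

Σ = (-3) + (15) + (72) + (0) + (55) + (41) + (60) + (94) = 334
Area = |Σ|/2 = 167.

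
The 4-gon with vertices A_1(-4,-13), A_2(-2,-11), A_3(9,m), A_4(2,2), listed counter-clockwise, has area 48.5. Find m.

5

Write out the shoelace sum; only the two edges meeting at A_3 involve m:
2·Area = [((-2)·m − 9·(-11)) + (9·2 − 2·m)] + 0
       = -4·m + 117 = 97
⇒ m = 5.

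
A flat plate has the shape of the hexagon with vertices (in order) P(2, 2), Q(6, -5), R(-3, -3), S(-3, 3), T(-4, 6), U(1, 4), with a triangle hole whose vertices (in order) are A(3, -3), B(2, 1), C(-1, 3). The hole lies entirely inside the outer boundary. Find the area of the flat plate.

Outer boundary:
Apply Gauss's area formula: 2A = Σ (x_i·y_{i+1} − x_{i+1}·y_i), indices taken mod 6.
Cross-terms: -22, -33, -18, -6, -22, -6  ⇒  Σ = -107
Area = |Σ|/2 = 53.5.
Hole:
Apply Gauss's area formula: 2A = Σ (x_i·y_{i+1} − x_{i+1}·y_i), indices taken mod 3.
Σ = (9) + (7) + (-6) = 10
Area = |Σ|/2 = 5.
Net area = 53.5 − 5 = 48.5.

48.5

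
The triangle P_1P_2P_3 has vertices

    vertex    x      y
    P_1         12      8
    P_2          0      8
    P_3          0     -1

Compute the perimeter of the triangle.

|P_1P_2| = √((-12)² + (0)²) = √144 = 12
|P_2P_3| = √((0)² + (-9)²) = √81 = 9
|P_3P_1| = √((12)² + (9)²) = √225 = 15
Perimeter = 12 + 9 + 15 = 36.

36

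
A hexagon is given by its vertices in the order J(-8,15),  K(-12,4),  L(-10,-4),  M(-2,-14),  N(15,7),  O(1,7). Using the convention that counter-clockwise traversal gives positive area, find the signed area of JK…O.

J→K: (-8)(4) − (-12)(15) = 148
K→L: (-12)(-4) − (-10)(4) = 88
L→M: (-10)(-14) − (-2)(-4) = 132
M→N: (-2)(7) − (15)(-14) = 196
N→O: (15)(7) − (1)(7) = 98
O→J: (1)(15) − (-8)(7) = 71
Σ = 733
Signed area = Σ/2 = 366.5 (positive ⇒ counter-clockwise traversal).

366.5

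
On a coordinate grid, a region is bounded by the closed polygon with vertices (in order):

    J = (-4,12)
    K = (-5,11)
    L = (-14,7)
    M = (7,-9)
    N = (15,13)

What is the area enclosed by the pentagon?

Apply the shoelace formula: 2A = Σ (x_i·y_{i+1} − x_{i+1}·y_i), indices taken mod 5.
J→K: (-4)(11) − (-5)(12) = 16
K→L: (-5)(7) − (-14)(11) = 119
L→M: (-14)(-9) − (7)(7) = 77
M→N: (7)(13) − (15)(-9) = 226
N→J: (15)(12) − (-4)(13) = 232
Σ = 670
Area = |Σ|/2 = 335.

335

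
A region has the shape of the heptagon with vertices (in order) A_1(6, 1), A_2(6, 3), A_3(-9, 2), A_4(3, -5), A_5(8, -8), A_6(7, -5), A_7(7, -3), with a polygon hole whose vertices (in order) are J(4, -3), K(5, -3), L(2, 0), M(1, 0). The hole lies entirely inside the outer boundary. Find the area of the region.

77.5

Outer boundary:
A_1→A_2: (6)(3) − (6)(1) = 12
A_2→A_3: (6)(2) − (-9)(3) = 39
A_3→A_4: (-9)(-5) − (3)(2) = 39
A_4→A_5: (3)(-8) − (8)(-5) = 16
A_5→A_6: (8)(-5) − (7)(-8) = 16
A_6→A_7: (7)(-3) − (7)(-5) = 14
A_7→A_1: (7)(1) − (6)(-3) = 25
Σ = 161
Area = |Σ|/2 = 80.5.
Hole:
Apply the shoelace (surveyor's) formula: 2A = Σ (x_i·y_{i+1} − x_{i+1}·y_i), indices taken mod 4.
Σ = (3) + (6) + (0) + (-3) = 6
Area = |Σ|/2 = 3.
Net area = 80.5 − 3 = 77.5.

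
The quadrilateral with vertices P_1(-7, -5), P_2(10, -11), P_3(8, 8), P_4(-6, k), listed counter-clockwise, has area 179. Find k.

Write out the shoelace sum; only the two edges meeting at P_4 involve k:
2·Area = [(8·k − (-6)·8) + ((-6)·(-5) − (-7)·k)] + 295
       = 15·k + 373 = 358
⇒ k = -1.

-1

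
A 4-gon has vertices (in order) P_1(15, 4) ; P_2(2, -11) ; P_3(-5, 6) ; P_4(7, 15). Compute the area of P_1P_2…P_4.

Apply Gauss's area formula: 2A = Σ (x_i·y_{i+1} − x_{i+1}·y_i), indices taken mod 4.
Σ = (-173) + (-43) + (-117) + (-197) = -530
Area = |Σ|/2 = 265.

265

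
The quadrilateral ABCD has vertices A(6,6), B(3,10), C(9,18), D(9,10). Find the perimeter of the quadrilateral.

|AB| = √((-3)² + (4)²) = √25 = 5
|BC| = √((6)² + (8)²) = √100 = 10
|CD| = √((0)² + (-8)²) = √64 = 8
|DA| = √((-3)² + (-4)²) = √25 = 5
Perimeter = 5 + 10 + 8 + 5 = 28.

28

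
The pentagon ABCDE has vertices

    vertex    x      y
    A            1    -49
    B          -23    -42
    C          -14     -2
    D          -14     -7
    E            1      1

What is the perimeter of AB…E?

|AB| = √((-24)² + (7)²) = √625 = 25
|BC| = √((9)² + (40)²) = √1681 = 41
|CD| = √((0)² + (-5)²) = √25 = 5
|DE| = √((15)² + (8)²) = √289 = 17
|EA| = √((0)² + (-50)²) = √2500 = 50
Perimeter = 25 + 41 + 5 + 17 + 50 = 138.

138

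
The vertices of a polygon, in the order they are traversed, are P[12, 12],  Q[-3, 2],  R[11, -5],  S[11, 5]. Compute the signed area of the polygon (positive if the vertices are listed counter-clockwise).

Σ = (60) + (-7) + (110) + (72) = 235
Signed area = Σ/2 = 117.5 (positive ⇒ counter-clockwise traversal).

117.5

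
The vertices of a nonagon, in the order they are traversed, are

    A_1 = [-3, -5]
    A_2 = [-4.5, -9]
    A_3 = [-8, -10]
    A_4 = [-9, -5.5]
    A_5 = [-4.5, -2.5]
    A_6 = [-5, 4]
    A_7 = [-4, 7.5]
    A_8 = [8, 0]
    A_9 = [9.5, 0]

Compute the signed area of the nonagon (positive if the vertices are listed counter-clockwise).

-115.125

Apply Gauss's area formula: 2A = Σ (x_i·y_{i+1} − x_{i+1}·y_i), indices taken mod 9.
Σ = (4.5) + (-27) + (-46) + (-2.25) + (-30.5) + (-21.5) + (-60) + (0) + (-47.5) = -230.25
Signed area = Σ/2 = -115.125 (negative ⇒ clockwise traversal).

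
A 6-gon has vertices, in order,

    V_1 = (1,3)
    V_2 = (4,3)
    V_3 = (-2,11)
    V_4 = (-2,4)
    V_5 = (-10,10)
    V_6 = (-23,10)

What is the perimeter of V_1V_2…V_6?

68

|V_1V_2| = √((3)² + (0)²) = √9 = 3
|V_2V_3| = √((-6)² + (8)²) = √100 = 10
|V_3V_4| = √((0)² + (-7)²) = √49 = 7
|V_4V_5| = √((-8)² + (6)²) = √100 = 10
|V_5V_6| = √((-13)² + (0)²) = √169 = 13
|V_6V_1| = √((24)² + (-7)²) = √625 = 25
Perimeter = 3 + 10 + 7 + 10 + 13 + 25 = 68.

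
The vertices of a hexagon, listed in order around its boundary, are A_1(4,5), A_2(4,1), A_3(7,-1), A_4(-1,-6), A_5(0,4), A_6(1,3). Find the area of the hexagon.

Apply the shoelace (surveyor's) formula: 2A = Σ (x_i·y_{i+1} − x_{i+1}·y_i), indices taken mod 6.
Cross-terms: -16, -11, -43, -4, -4, -7  ⇒  Σ = -85
Area = |Σ|/2 = 42.5.

42.5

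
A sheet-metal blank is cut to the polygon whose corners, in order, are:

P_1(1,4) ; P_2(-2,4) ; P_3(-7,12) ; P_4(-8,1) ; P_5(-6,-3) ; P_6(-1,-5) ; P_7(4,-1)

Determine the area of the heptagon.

Apply Gauss's area formula: 2A = Σ (x_i·y_{i+1} − x_{i+1}·y_i), indices taken mod 7.
P_1→P_2: (1)(4) − (-2)(4) = 12
P_2→P_3: (-2)(12) − (-7)(4) = 4
P_3→P_4: (-7)(1) − (-8)(12) = 89
P_4→P_5: (-8)(-3) − (-6)(1) = 30
P_5→P_6: (-6)(-5) − (-1)(-3) = 27
P_6→P_7: (-1)(-1) − (4)(-5) = 21
P_7→P_1: (4)(4) − (1)(-1) = 17
Σ = 200
Area = |Σ|/2 = 100.

100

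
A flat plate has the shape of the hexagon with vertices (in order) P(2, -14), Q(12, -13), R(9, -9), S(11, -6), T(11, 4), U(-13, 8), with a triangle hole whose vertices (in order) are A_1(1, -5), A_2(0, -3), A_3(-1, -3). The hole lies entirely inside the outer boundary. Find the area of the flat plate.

305

Outer boundary:
Cross-terms: 142, 9, 45, 110, 140, 166  ⇒  Σ = 612
Area = |Σ|/2 = 306.
Hole:
Apply the surveyor's formula: 2A = Σ (x_i·y_{i+1} − x_{i+1}·y_i), indices taken mod 3.
Cross-terms: -3, -3, 8  ⇒  Σ = 2
Area = |Σ|/2 = 1.
Net area = 306 − 1 = 305.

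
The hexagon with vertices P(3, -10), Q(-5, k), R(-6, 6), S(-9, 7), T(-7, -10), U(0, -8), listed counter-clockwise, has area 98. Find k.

5

The doubled signed area Σ (x_i y_{i+1} − x_{i+1} y_i) is linear in k.
With k=0 it equals 151; the coefficient of k is 9 (from the two edges through Q).
So 9·k + 151 = 2·98 = 196 ⇒ k = 5.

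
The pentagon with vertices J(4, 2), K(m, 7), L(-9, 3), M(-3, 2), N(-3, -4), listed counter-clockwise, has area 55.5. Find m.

1

Write out the shoelace sum; only the two edges meeting at K involve m:
2·Area = [(4·7 − m·2) + (m·3 − (-9)·7)] + 19
       = 1·m + 110 = 111
⇒ m = 1.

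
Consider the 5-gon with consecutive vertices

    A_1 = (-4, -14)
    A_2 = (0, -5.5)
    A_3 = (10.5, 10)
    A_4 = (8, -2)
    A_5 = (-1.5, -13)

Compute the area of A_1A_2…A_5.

Σ = (22) + (57.75) + (-101) + (-107) + (-31) = -159.25
Area = |Σ|/2 = 79.625.

79.625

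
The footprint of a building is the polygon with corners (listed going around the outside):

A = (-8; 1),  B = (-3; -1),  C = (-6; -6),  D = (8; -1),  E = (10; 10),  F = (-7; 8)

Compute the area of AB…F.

Apply the shoelace (surveyor's) formula: 2A = Σ (x_i·y_{i+1} − x_{i+1}·y_i), indices taken mod 6.
Σ = (11) + (12) + (54) + (90) + (150) + (57) = 374
Area = |Σ|/2 = 187.

187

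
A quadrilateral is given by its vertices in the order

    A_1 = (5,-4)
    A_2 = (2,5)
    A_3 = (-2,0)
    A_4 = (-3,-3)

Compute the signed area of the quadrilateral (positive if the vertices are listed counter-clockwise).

Apply the surveyor's formula: 2A = Σ (x_i·y_{i+1} − x_{i+1}·y_i), indices taken mod 4.
A_1→A_2: (5)(5) − (2)(-4) = 33
A_2→A_3: (2)(0) − (-2)(5) = 10
A_3→A_4: (-2)(-3) − (-3)(0) = 6
A_4→A_1: (-3)(-4) − (5)(-3) = 27
Σ = 76
Signed area = Σ/2 = 38 (positive ⇒ counter-clockwise traversal).

38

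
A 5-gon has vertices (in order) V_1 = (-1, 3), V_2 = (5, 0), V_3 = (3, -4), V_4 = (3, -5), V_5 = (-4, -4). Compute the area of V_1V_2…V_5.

43

Σ = (-15) + (-20) + (-3) + (-32) + (-16) = -86
Area = |Σ|/2 = 43.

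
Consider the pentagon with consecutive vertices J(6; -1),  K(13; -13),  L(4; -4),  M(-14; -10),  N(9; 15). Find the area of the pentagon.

190

Cross-terms: -65, 0, -96, -120, -99  ⇒  Σ = -380
Area = |Σ|/2 = 190.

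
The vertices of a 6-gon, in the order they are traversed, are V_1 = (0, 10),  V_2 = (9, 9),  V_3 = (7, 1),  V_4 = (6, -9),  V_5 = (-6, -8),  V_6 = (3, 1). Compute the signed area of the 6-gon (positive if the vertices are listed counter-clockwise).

Σ = (-90) + (-54) + (-69) + (-102) + (18) + (30) = -267
Signed area = Σ/2 = -133.5 (negative ⇒ clockwise traversal).

-133.5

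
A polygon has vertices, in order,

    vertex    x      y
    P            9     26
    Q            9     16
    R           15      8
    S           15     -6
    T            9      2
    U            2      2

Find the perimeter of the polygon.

|PQ| = √((0)² + (-10)²) = √100 = 10
|QR| = √((6)² + (-8)²) = √100 = 10
|RS| = √((0)² + (-14)²) = √196 = 14
|ST| = √((-6)² + (8)²) = √100 = 10
|TU| = √((-7)² + (0)²) = √49 = 7
|UP| = √((7)² + (24)²) = √625 = 25
Perimeter = 10 + 10 + 14 + 10 + 7 + 25 = 76.

76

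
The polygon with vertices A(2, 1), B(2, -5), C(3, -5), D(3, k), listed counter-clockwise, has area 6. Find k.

1

The doubled signed area Σ (x_i y_{i+1} − x_{i+1} y_i) is linear in k.
With k=0 it equals 11; the coefficient of k is 1 (from the two edges through D).
So 1·k + 11 = 2·6 = 12 ⇒ k = 1.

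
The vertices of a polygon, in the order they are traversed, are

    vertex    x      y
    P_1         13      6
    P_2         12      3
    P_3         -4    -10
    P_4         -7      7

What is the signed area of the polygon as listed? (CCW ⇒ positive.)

P_1→P_2: (13)(3) − (12)(6) = -33
P_2→P_3: (12)(-10) − (-4)(3) = -108
P_3→P_4: (-4)(7) − (-7)(-10) = -98
P_4→P_1: (-7)(6) − (13)(7) = -133
Σ = -372
Signed area = Σ/2 = -186 (negative ⇒ clockwise traversal).

-186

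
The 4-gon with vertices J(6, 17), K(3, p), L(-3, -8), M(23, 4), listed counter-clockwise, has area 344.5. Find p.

The doubled signed area Σ (x_i y_{i+1} − x_{i+1} y_i) is linear in p.
With p=0 it equals 464; the coefficient of p is 9 (from the two edges through K).
So 9·p + 464 = 2·344.5 = 689 ⇒ p = 25.

25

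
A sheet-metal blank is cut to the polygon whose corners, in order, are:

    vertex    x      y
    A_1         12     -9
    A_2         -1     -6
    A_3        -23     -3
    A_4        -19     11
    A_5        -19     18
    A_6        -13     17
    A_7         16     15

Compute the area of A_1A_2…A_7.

Apply the surveyor's formula: 2A = Σ (x_i·y_{i+1} − x_{i+1}·y_i), indices taken mod 7.
Cross-terms: -81, -135, -310, -133, -89, -467, -324  ⇒  Σ = -1539
Area = |Σ|/2 = 769.5.

769.5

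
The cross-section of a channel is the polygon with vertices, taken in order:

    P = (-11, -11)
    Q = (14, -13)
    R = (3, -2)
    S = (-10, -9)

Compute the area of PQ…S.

136

Apply the shoelace (surveyor's) formula: 2A = Σ (x_i·y_{i+1} − x_{i+1}·y_i), indices taken mod 4.
Cross-terms: 297, 11, -47, 11  ⇒  Σ = 272
Area = |Σ|/2 = 136.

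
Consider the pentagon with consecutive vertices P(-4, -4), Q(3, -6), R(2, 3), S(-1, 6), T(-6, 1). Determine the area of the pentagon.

P→Q: (-4)(-6) − (3)(-4) = 36
Q→R: (3)(3) − (2)(-6) = 21
R→S: (2)(6) − (-1)(3) = 15
S→T: (-1)(1) − (-6)(6) = 35
T→P: (-6)(-4) − (-4)(1) = 28
Σ = 135
Area = |Σ|/2 = 67.5.

67.5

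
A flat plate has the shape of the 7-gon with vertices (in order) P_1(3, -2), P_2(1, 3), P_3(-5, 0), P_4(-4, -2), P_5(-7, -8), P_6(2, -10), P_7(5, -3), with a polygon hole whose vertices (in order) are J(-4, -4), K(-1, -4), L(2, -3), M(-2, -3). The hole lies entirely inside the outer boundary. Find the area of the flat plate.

88

Outer boundary:
Apply the shoelace (surveyor's) formula: 2A = Σ (x_i·y_{i+1} − x_{i+1}·y_i), indices taken mod 7.
P_1→P_2: (3)(3) − (1)(-2) = 11
P_2→P_3: (1)(0) − (-5)(3) = 15
P_3→P_4: (-5)(-2) − (-4)(0) = 10
P_4→P_5: (-4)(-8) − (-7)(-2) = 18
P_5→P_6: (-7)(-10) − (2)(-8) = 86
P_6→P_7: (2)(-3) − (5)(-10) = 44
P_7→P_1: (5)(-2) − (3)(-3) = -1
Σ = 183
Area = |Σ|/2 = 91.5.
Hole:
Cross-terms: 12, 11, -12, -4  ⇒  Σ = 7
Area = |Σ|/2 = 3.5.
Net area = 91.5 − 3.5 = 88.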